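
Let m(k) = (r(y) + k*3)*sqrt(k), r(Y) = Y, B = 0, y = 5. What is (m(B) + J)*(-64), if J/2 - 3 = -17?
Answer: 1792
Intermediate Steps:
m(k) = sqrt(k)*(5 + 3*k) (m(k) = (5 + k*3)*sqrt(k) = (5 + 3*k)*sqrt(k) = sqrt(k)*(5 + 3*k))
J = -28 (J = 6 + 2*(-17) = 6 - 34 = -28)
(m(B) + J)*(-64) = (sqrt(0)*(5 + 3*0) - 28)*(-64) = (0*(5 + 0) - 28)*(-64) = (0*5 - 28)*(-64) = (0 - 28)*(-64) = -28*(-64) = 1792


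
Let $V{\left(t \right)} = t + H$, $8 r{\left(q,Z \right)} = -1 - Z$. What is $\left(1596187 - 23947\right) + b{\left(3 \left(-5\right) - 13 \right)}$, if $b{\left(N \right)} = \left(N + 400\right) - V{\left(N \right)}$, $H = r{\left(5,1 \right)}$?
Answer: $\frac{6290561}{4} \approx 1.5726 \cdot 10^{6}$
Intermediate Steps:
$r{\left(q,Z \right)} = - \frac{1}{8} - \frac{Z}{8}$ ($r{\left(q,Z \right)} = \frac{-1 - Z}{8} = - \frac{1}{8} - \frac{Z}{8}$)
$H = - \frac{1}{4}$ ($H = - \frac{1}{8} - \frac{1}{8} = - \frac{1}{4} \approx -0.25$)
$V{\left(t \right)} = - \frac{1}{4} + t$ ($V{\left(t \right)} = t - \frac{1}{4} = - \frac{1}{4} + t$)
$b{\left(N \right)} = \frac{1601}{4}$ ($b{\left(N \right)} = \left(N + 400\right) - \left(- \frac{1}{4} + N\right) = \left(400 + N\right) - \left(- \frac{1}{4} + N\right) = \frac{1601}{4}$)
$\left(1596187 - 23947\right) + b{\left(3 \left(-5\right) - 13 \right)} = \left(1596187 - 23947\right) + \frac{1601}{4} = 1572240 + \frac{1601}{4} = \frac{6290561}{4}$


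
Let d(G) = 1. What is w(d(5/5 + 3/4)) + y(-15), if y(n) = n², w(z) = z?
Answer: 226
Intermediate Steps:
w(d(5/5 + 3/4)) + y(-15) = 1 + (-15)² = 1 + 225 = 226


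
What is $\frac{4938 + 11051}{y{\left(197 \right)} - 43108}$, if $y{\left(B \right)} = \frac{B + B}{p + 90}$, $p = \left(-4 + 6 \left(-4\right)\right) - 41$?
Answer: $- \frac{335769}{904874} \approx -0.37107$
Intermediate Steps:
$p = -69$ ($p = \left(-4 - 24\right) - 41 = -28 - 41 = -69$)
$y{\left(B \right)} = \frac{2 B}{21}$ ($y{\left(B \right)} = \frac{B + B}{-69 + 90} = \frac{2 B}{21}$)
$\frac{4938 + 11051}{y{\left(197 \right)} - 43108} = \frac{4938 + 11051}{\frac{2}{21} \cdot 197 - 43108} = \frac{15989}{\frac{394}{21} - 43108} = \frac{15989}{- \frac{904874}{21}} = 15989 \left(- \frac{21}{904874}\right) = - \frac{335769}{904874}$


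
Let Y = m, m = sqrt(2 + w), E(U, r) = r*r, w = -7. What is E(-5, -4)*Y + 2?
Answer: 2 + 16*I*sqrt(5) ≈ 2.0 + 35.777*I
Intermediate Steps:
E(U, r) = r**2
m = I*sqrt(5) (m = sqrt(2 - 7) = sqrt(-5) = I*sqrt(5) ≈ 2.2361*I)
Y = I*sqrt(5) ≈ 2.2361*I
E(-5, -4)*Y + 2 = (-4)**2*(I*sqrt(5)) + 2 = 16*(I*sqrt(5)) + 2 = 16*I*sqrt(5) + 2 = 2 + 16*I*sqrt(5)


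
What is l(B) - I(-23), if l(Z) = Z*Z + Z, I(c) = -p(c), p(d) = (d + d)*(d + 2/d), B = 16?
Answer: 1334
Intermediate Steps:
p(d) = 2*d*(d + 2/d) (p(d) = (2*d)*(d + 2/d) = 2*d*(d + 2/d))
I(c) = -4 - 2*c**2 (I(c) = -(4 + 2*c**2) = -4 - 2*c**2)
l(Z) = Z + Z**2 (l(Z) = Z**2 + Z = Z + Z**2)
l(B) - I(-23) = 16*(1 + 16) - (-4 - 2*(-23)**2) = 16*17 - (-4 - 2*529) = 272 - (-4 - 1058) = 272 - 1*(-1062) = 272 + 1062 = 1334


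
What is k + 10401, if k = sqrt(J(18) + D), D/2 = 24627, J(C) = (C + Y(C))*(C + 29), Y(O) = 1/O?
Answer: 10401 + sqrt(1803694)/6 ≈ 10625.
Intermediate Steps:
J(C) = (29 + C)*(C + 1/C) (J(C) = (C + 1/C)*(C + 29) = (C + 1/C)*(29 + C) = (29 + C)*(C + 1/C))
D = 49254 (D = 2*24627 = 49254)
k = sqrt(1803694)/6 (k = sqrt((1 + 18**2 + 29*18 + 29/18) + 49254) = sqrt((1 + 324 + 522 + 29*(1/18)) + 49254) = sqrt((1 + 324 + 522 + 29/18) + 49254) = sqrt(15275/18 + 49254) = sqrt(901847/18) = sqrt(1803694)/6 ≈ 223.84)
k + 10401 = sqrt(1803694)/6 + 10401 = 10401 + sqrt(1803694)/6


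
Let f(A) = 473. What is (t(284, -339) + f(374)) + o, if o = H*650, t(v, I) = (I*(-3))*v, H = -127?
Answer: 206751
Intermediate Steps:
t(v, I) = -3*I*v (t(v, I) = (-3*I)*v = -3*I*v)
o = -82550 (o = -127*650 = -82550)
(t(284, -339) + f(374)) + o = (-3*(-339)*284 + 473) - 82550 = (288828 + 473) - 82550 = 289301 - 82550 = 206751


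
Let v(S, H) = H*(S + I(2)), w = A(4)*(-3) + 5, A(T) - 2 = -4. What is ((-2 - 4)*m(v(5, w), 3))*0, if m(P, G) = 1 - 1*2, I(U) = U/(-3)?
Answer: 0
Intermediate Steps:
A(T) = -2 (A(T) = 2 - 4 = -2)
I(U) = -U/3 (I(U) = U*(-1/3) = -U/3)
w = 11 (w = -2*(-3) + 5 = 6 + 5 = 11)
v(S, H) = H*(-2/3 + S) (v(S, H) = H*(S - 1/3*2) = H*(S - 2/3) = H*(-2/3 + S))
m(P, G) = -1 (m(P, G) = 1 - 2 = -1)
((-2 - 4)*m(v(5, w), 3))*0 = ((-2 - 4)*(-1))*0 = -6*(-1)*0 = 6*0 = 0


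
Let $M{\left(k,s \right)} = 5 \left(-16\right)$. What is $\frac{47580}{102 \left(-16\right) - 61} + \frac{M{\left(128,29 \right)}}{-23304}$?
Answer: $- \frac{138583610}{4931709} \approx -28.101$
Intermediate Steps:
$M{\left(k,s \right)} = -80$
$\frac{47580}{102 \left(-16\right) - 61} + \frac{M{\left(128,29 \right)}}{-23304} = \frac{47580}{102 \left(-16\right) - 61} - \frac{80}{-23304} = \frac{47580}{-1632 - 61} - - \frac{10}{2913} = \frac{47580}{-1693} + \frac{10}{2913} = 47580 \left(- \frac{1}{1693}\right) + \frac{10}{2913} = - \frac{47580}{1693} + \frac{10}{2913} = - \frac{138583610}{4931709}$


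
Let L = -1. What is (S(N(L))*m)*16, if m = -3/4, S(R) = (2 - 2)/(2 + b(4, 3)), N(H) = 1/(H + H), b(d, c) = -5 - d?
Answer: 0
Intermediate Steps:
N(H) = 1/(2*H)
S(R) = 0 (S(R) = (2 - 2)/(2 + (-5 - 1*4)) = 0/(2 + (-5 - 4)) = 0/(2 - 9) = 0/(-7) = 0*(-⅐) = 0)
m = -¾ (m = -3*¼ = -¾ ≈ -0.75000)
(S(N(L))*m)*16 = (0*(-¾))*16 = 0*16 = 0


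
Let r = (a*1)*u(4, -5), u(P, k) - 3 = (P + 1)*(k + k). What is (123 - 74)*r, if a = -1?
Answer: 2303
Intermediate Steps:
u(P, k) = 3 + 2*k*(1 + P) (u(P, k) = 3 + (P + 1)*(k + k) = 3 + (1 + P)*(2*k) = 3 + 2*k*(1 + P))
r = 47 (r = (-1*1)*(3 + 2*(-5) + 2*4*(-5)) = -(3 - 10 - 40) = -1*(-47) = 47)
(123 - 74)*r = (123 - 74)*47 = 49*47 = 2303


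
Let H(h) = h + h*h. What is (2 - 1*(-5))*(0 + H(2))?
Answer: 42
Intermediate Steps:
H(h) = h + h²
(2 - 1*(-5))*(0 + H(2)) = (2 - 1*(-5))*(0 + 2*(1 + 2)) = (2 + 5)*(0 + 2*3) = 7*(0 + 6) = 7*6 = 42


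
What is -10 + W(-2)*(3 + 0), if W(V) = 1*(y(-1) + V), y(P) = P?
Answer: -19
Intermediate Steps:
W(V) = -1 + V (W(V) = 1*(-1 + V) = -1 + V)
-10 + W(-2)*(3 + 0) = -10 + (-1 - 2)*(3 + 0) = -10 - 3*3 = -10 - 9 = -19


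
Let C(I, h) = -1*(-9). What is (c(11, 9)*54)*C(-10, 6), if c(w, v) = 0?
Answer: 0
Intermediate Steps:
C(I, h) = 9
(c(11, 9)*54)*C(-10, 6) = (0*54)*9 = 0*9 = 0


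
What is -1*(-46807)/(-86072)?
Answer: -46807/86072 ≈ -0.54381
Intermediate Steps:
-1*(-46807)/(-86072) = 46807*(-1/86072) = -46807/86072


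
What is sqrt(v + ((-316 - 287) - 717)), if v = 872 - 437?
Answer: I*sqrt(885) ≈ 29.749*I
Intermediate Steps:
v = 435
sqrt(v + ((-316 - 287) - 717)) = sqrt(435 + ((-316 - 287) - 717)) = sqrt(435 + (-603 - 717)) = sqrt(435 - 1320) = sqrt(-885) = I*sqrt(885)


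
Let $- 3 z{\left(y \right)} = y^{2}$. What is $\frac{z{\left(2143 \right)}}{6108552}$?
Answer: $- \frac{4592449}{18325656} \approx -0.2506$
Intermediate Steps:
$z{\left(y \right)} = - \frac{y^{2}}{3}$
$\frac{z{\left(2143 \right)}}{6108552} = \frac{\left(- \frac{1}{3}\right) 2143^{2}}{6108552} = \left(- \frac{1}{3}\right) 4592449 \cdot \frac{1}{6108552} = \left(- \frac{4592449}{3}\right) \frac{1}{6108552} = - \frac{4592449}{18325656}$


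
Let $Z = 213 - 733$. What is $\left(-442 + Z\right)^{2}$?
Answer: $925444$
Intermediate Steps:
$Z = -520$
$\left(-442 + Z\right)^{2} = \left(-442 - 520\right)^{2} = \left(-962\right)^{2} = 925444$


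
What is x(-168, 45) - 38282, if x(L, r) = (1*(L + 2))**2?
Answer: -10726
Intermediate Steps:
x(L, r) = (2 + L)**2 (x(L, r) = (1*(2 + L))**2 = (2 + L)**2)
x(-168, 45) - 38282 = (2 - 168)**2 - 38282 = (-166)**2 - 38282 = 27556 - 38282 = -10726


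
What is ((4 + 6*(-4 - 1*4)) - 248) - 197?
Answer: -489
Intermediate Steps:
((4 + 6*(-4 - 1*4)) - 248) - 197 = ((4 + 6*(-4 - 4)) - 248) - 197 = ((4 + 6*(-8)) - 248) - 197 = ((4 - 48) - 248) - 197 = (-44 - 248) - 197 = -292 - 197 = -489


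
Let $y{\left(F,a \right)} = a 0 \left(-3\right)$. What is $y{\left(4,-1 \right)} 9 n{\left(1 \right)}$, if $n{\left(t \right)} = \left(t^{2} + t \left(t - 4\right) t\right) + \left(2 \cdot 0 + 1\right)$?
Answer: $0$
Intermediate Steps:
$y{\left(F,a \right)} = 0$ ($y{\left(F,a \right)} = 0 \left(-3\right) = 0$)
$n{\left(t \right)} = 1 + t^{2} + t^{2} \left(-4 + t\right)$ ($n{\left(t \right)} = \left(t^{2} + t \left(-4 + t\right) t\right) + \left(0 + 1\right) = \left(t^{2} + t^{2} \left(-4 + t\right)\right) + 1 = 1 + t^{2} + t^{2} \left(-4 + t\right)$)
$y{\left(4,-1 \right)} 9 n{\left(1 \right)} = 0 \cdot 9 \left(1 + 1^{3} - 3 \cdot 1^{2}\right) = 0 \left(1 + 1 - 3\right) = 0 \left(-1\right) = 0$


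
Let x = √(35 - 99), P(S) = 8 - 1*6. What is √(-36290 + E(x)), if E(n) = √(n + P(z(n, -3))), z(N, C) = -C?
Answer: √(-36290 + √2*√(1 + 4*I)) ≈ 0.0046 + 190.49*I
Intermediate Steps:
P(S) = 2 (P(S) = 8 - 6 = 2)
x = 8*I (x = √(-64) = 8*I ≈ 8.0*I)
E(n) = √(2 + n) (E(n) = √(n + 2) = √(2 + n))
√(-36290 + E(x)) = √(-36290 + √(2 + 8*I))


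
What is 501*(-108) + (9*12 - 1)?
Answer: -54001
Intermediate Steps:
501*(-108) + (9*12 - 1) = -54108 + (108 - 1) = -54108 + 107 = -54001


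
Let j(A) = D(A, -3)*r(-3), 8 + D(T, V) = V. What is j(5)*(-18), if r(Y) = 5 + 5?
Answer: 1980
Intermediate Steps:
r(Y) = 10
D(T, V) = -8 + V
j(A) = -110 (j(A) = (-8 - 3)*10 = -11*10 = -110)
j(5)*(-18) = -110*(-18) = 1980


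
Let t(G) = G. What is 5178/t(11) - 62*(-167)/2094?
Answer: 5478313/11517 ≈ 475.67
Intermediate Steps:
5178/t(11) - 62*(-167)/2094 = 5178/11 - 62*(-167)/2094 = 5178*(1/11) + 10354*(1/2094) = 5178/11 + 5177/1047 = 5478313/11517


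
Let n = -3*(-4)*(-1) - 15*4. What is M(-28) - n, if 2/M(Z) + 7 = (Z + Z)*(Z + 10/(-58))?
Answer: 3279586/45549 ≈ 72.001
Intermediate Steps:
M(Z) = 2/(-7 + 2*Z*(-5/29 + Z)) (M(Z) = 2/(-7 + (Z + Z)*(Z + 10/(-58))) = 2/(-7 + (2*Z)*(Z + 10*(-1/58))) = 2/(-7 + (2*Z)*(Z - 5/29)) = 2/(-7 + (2*Z)*(-5/29 + Z)) = 2/(-7 + 2*Z*(-5/29 + Z)))
n = -72 (n = 12*(-1) - 60 = -12 - 60 = -72)
M(-28) - n = 58/(-203 - 10*(-28) + 58*(-28)²) - 1*(-72) = 58/(-203 + 280 + 58*784) + 72 = 58/(-203 + 280 + 45472) + 72 = 58/45549 + 72 = 3279586/45549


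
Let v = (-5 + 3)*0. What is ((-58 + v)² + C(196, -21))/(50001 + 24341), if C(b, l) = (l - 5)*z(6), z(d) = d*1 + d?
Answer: 1526/37171 ≈ 0.041054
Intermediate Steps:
z(d) = 2*d (z(d) = d + d = 2*d)
v = 0 (v = -2*0 = 0)
C(b, l) = -60 + 12*l (C(b, l) = (l - 5)*(2*6) = (-5 + l)*12 = -60 + 12*l)
((-58 + v)² + C(196, -21))/(50001 + 24341) = ((-58 + 0)² + (-60 + 12*(-21)))/(50001 + 24341) = ((-58)² + (-60 - 252))/74342 = (3364 - 312)*(1/74342) = 3052*(1/74342) = 1526/37171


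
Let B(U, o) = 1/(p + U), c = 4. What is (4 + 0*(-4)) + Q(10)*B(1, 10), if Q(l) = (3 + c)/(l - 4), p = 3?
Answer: 103/24 ≈ 4.2917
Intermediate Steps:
Q(l) = 7/(-4 + l) (Q(l) = (3 + 4)/(l - 4) = 7/(-4 + l))
B(U, o) = 1/(3 + U)
(4 + 0*(-4)) + Q(10)*B(1, 10) = (4 + 0*(-4)) + (7/(-4 + 10))/(3 + 1) = (4 + 0) + (7/6)/4 = 4 + (7*(⅙))*(¼) = 4 + (7/6)*(¼) = 4 + 7/24 = 103/24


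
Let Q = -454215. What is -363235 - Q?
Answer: 90980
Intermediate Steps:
-363235 - Q = -363235 - 1*(-454215) = -363235 + 454215 = 90980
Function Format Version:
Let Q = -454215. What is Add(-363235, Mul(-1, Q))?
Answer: 90980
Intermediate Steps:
Add(-363235, Mul(-1, Q)) = Add(-363235, Mul(-1, -454215)) = Add(-363235, 454215) = 90980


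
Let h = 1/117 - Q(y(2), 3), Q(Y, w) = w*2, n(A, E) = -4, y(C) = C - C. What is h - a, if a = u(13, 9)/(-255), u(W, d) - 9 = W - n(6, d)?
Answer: -58571/9945 ≈ -5.8895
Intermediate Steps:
y(C) = 0
Q(Y, w) = 2*w
u(W, d) = 13 + W (u(W, d) = 9 + (W - 1*(-4)) = 9 + (W + 4) = 9 + (4 + W) = 13 + W)
h = -701/117 (h = 1/117 - 2*3 = 1/117 - 1*6 = 1/117 - 6 = -701/117 ≈ -5.9915)
a = -26/255 (a = (13 + 13)/(-255) = 26*(-1/255) = -26/255 ≈ -0.10196)
h - a = -701/117 - 1*(-26/255) = -701/117 + 26/255 = -58571/9945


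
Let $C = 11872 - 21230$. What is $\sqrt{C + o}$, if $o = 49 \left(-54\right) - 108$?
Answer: $4 i \sqrt{757} \approx 110.05 i$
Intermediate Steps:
$o = -2754$ ($o = -2646 - 108 = -2754$)
$C = -9358$
$\sqrt{C + o} = \sqrt{-9358 - 2754} = \sqrt{-12112} = 4 i \sqrt{757}$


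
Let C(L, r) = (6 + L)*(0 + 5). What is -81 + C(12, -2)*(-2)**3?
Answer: -801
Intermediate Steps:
C(L, r) = 30 + 5*L (C(L, r) = (6 + L)*5 = 30 + 5*L)
-81 + C(12, -2)*(-2)**3 = -81 + (30 + 5*12)*(-2)**3 = -81 + (30 + 60)*(-8) = -81 + 90*(-8) = -81 - 720 = -801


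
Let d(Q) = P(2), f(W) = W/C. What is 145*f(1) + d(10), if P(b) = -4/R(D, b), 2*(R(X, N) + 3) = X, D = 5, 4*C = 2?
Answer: 298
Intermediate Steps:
C = 1/2 (C = (1/4)*2 = 1/2 ≈ 0.50000)
R(X, N) = -3 + X/2
f(W) = 2*W (f(W) = W/(1/2) = W*2 = 2*W)
P(b) = 8 (P(b) = -4/(-3 + (1/2)*5) = -4/(-3 + 5/2) = -4/(-1/2) = -4*(-2) = 8)
d(Q) = 8
145*f(1) + d(10) = 145*(2*1) + 8 = 145*2 + 8 = 290 + 8 = 298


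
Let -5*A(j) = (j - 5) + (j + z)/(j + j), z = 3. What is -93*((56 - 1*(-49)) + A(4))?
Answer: -390693/40 ≈ -9767.3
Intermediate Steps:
A(j) = 1 - j/5 - (3 + j)/(10*j) (A(j) = -((j - 5) + (j + 3)/(j + j))/5 = -((-5 + j) + (3 + j)/((2*j)))/5 = -((-5 + j) + (3 + j)*(1/(2*j)))/5 = -((-5 + j) + (3 + j)/(2*j))/5 = -(-5 + j + (3 + j)/(2*j))/5 = 1 - j/5 - (3 + j)/(10*j))
-93*((56 - 1*(-49)) + A(4)) = -93*((56 - 1*(-49)) + (9/10 - 3/10/4 - 1/5*4)) = -93*((56 + 49) + (9/10 - 3/10*1/4 - 4/5)) = -93*(105 + (9/10 - 3/40 - 4/5)) = -93*(105 + 1/40) = -93*4201/40 = -390693/40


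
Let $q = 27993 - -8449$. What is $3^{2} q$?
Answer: $327978$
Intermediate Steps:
$q = 36442$ ($q = 27993 + 8449 = 36442$)
$3^{2} q = 3^{2} \cdot 36442 = 9 \cdot 36442 = 327978$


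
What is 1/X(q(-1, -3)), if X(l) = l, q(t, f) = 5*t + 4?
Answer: -1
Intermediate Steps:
q(t, f) = 4 + 5*t
1/X(q(-1, -3)) = 1/(4 + 5*(-1)) = 1/(4 - 5) = 1/(-1) = -1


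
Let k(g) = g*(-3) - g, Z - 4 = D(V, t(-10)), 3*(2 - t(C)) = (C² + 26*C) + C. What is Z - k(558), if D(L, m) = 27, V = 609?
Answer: 2263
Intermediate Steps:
t(C) = 2 - 9*C - C²/3 (t(C) = 2 - ((C² + 26*C) + C)/3 = 2 - (C² + 27*C)/3 = 2 + (-9*C - C²/3) = 2 - 9*C - C²/3)
Z = 31 (Z = 4 + 27 = 31)
k(g) = -4*g (k(g) = -3*g - g = -4*g)
Z - k(558) = 31 - (-4)*558 = 31 - 1*(-2232) = 31 + 2232 = 2263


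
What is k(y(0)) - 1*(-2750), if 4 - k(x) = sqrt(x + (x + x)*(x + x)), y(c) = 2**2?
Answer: 2754 - 2*sqrt(17) ≈ 2745.8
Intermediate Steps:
y(c) = 4
k(x) = 4 - sqrt(x + 4*x**2) (k(x) = 4 - sqrt(x + (x + x)*(x + x)) = 4 - sqrt(x + (2*x)*(2*x)) = 4 - sqrt(x + 4*x**2))
k(y(0)) - 1*(-2750) = (4 - sqrt(4*(1 + 4*4))) - 1*(-2750) = (4 - sqrt(4*(1 + 16))) + 2750 = (4 - sqrt(4*17)) + 2750 = (4 - sqrt(68)) + 2750 = (4 - 2*sqrt(17)) + 2750 = 2754 - 2*sqrt(17)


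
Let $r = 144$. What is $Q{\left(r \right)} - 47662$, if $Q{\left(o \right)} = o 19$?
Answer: $-44926$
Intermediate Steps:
$Q{\left(o \right)} = 19 o$
$Q{\left(r \right)} - 47662 = 19 \cdot 144 - 47662 = 2736 - 47662 = -44926$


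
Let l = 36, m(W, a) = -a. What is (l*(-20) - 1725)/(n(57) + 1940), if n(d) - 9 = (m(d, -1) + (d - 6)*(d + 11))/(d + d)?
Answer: -55746/45131 ≈ -1.2352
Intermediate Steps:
n(d) = 9 + (1 + (-6 + d)*(11 + d))/(2*d) (n(d) = 9 + (-1*(-1) + (d - 6)*(d + 11))/(d + d) = 9 + (1 + (-6 + d)*(11 + d))/((2*d)) = 9 + (1 + (-6 + d)*(11 + d))*(1/(2*d)) = 9 + (1 + (-6 + d)*(11 + d))/(2*d))
(l*(-20) - 1725)/(n(57) + 1940) = (36*(-20) - 1725)/((½)*(-65 + 57*(23 + 57))/57 + 1940) = (-720 - 1725)/((½)*(1/57)*(-65 + 57*80) + 1940) = -2445/((½)*(1/57)*(-65 + 4560) + 1940) = -2445/((½)*(1/57)*4495 + 1940) = -2445/(4495/114 + 1940) = -2445/225655/114 = -2445*114/225655 = -55746/45131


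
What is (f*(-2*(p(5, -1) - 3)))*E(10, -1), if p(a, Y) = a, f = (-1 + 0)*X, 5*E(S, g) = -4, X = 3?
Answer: -48/5 ≈ -9.6000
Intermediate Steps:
E(S, g) = -⅘ (E(S, g) = (⅕)*(-4) = -⅘)
f = -3 (f = (-1 + 0)*3 = -1*3 = -3)
(f*(-2*(p(5, -1) - 3)))*E(10, -1) = -(-6)*(5 - 3)*(-⅘) = -(-6)*2*(-⅘) = -3*(-4)*(-⅘) = 12*(-⅘) = -48/5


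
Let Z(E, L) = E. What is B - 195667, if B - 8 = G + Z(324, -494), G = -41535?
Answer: -236870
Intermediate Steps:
B = -41203 (B = 8 + (-41535 + 324) = 8 - 41211 = -41203)
B - 195667 = -41203 - 195667 = -236870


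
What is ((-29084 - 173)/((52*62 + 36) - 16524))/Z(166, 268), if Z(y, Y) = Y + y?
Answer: 29257/5756576 ≈ 0.0050824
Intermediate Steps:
((-29084 - 173)/((52*62 + 36) - 16524))/Z(166, 268) = ((-29084 - 173)/((52*62 + 36) - 16524))/(268 + 166) = -29257/((3224 + 36) - 16524)/434 = -29257/(3260 - 16524)*(1/434) = -29257/(-13264)*(1/434) = -29257*(-1/13264)*(1/434) = (29257/13264)*(1/434) = 29257/5756576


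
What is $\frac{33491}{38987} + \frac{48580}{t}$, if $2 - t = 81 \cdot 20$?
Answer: $- \frac{919900011}{31540483} \approx -29.166$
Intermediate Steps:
$t = -1618$ ($t = 2 - 81 \cdot 20 = 2 - 1620 = -1618$)
$\frac{33491}{38987} + \frac{48580}{t} = \frac{33491}{38987} + \frac{48580}{-1618} = 33491 \cdot \frac{1}{38987} + 48580 \left(- \frac{1}{1618}\right) = \frac{33491}{38987} - \frac{24290}{809} = - \frac{919900011}{31540483}$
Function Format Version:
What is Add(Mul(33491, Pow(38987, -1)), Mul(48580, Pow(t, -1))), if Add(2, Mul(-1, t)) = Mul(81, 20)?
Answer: Rational(-919900011, 31540483) ≈ -29.166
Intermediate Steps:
t = -1618 (t = Add(2, Mul(-1, Mul(81, 20))) = Add(2, Mul(-1, 1620)) = Add(2, -1620) = -1618)
Add(Mul(33491, Pow(38987, -1)), Mul(48580, Pow(t, -1))) = Add(Mul(33491, Pow(38987, -1)), Mul(48580, Pow(-1618, -1))) = Add(Mul(33491, Rational(1, 38987)), Mul(48580, Rational(-1, 1618))) = Add(Rational(33491, 38987), Rational(-24290, 809)) = Rational(-919900011, 31540483)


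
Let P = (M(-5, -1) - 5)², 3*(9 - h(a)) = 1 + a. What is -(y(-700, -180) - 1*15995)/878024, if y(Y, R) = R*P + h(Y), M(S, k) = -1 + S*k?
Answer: 15933/878024 ≈ 0.018146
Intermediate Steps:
h(a) = 26/3 - a/3 (h(a) = 9 - (1 + a)/3 = 9 + (-⅓ - a/3) = 26/3 - a/3)
P = 1 (P = ((-1 - 5*(-1)) - 5)² = ((-1 + 5) - 5)² = (4 - 5)² = (-1)² = 1)
y(Y, R) = 26/3 + R - Y/3 (y(Y, R) = R*1 + (26/3 - Y/3) = R + (26/3 - Y/3) = 26/3 + R - Y/3)
-(y(-700, -180) - 1*15995)/878024 = -((26/3 - 180 - ⅓*(-700)) - 1*15995)/878024 = -((26/3 - 180 + 700/3) - 15995)*(1/878024) = -(62 - 15995)*(1/878024) = -1*(-15933)*(1/878024) = 15933*(1/878024) = 15933/878024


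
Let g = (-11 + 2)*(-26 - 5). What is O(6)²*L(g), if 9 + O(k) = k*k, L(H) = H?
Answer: 203391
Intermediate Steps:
g = 279 (g = -9*(-31) = 279)
O(k) = -9 + k² (O(k) = -9 + k*k = -9 + k²)
O(6)²*L(g) = (-9 + 6²)²*279 = (-9 + 36)²*279 = 27²*279 = 729*279 = 203391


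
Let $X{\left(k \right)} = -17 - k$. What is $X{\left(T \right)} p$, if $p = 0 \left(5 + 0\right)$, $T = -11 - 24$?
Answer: $0$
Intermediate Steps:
$T = -35$ ($T = -11 - 24 = -35$)
$p = 0$ ($p = 0 \cdot 5 = 0$)
$X{\left(T \right)} p = \left(-17 - -35\right) 0 = \left(-17 + 35\right) 0 = 18 \cdot 0 = 0$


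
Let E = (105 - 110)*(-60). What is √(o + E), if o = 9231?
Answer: 3*√1059 ≈ 97.627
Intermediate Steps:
E = 300 (E = -5*(-60) = 300)
√(o + E) = √(9231 + 300) = √9531 = 3*√1059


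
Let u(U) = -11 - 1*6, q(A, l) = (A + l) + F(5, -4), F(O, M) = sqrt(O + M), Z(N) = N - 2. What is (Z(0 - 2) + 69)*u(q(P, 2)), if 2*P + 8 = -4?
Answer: -1105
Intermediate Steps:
P = -6 (P = -4 + (1/2)*(-4) = -4 - 2 = -6)
Z(N) = -2 + N
F(O, M) = sqrt(M + O)
q(A, l) = 1 + A + l (q(A, l) = (A + l) + sqrt(-4 + 5) = (A + l) + sqrt(1) = (A + l) + 1 = 1 + A + l)
u(U) = -17 (u(U) = -11 - 6 = -17)
(Z(0 - 2) + 69)*u(q(P, 2)) = ((-2 + (0 - 2)) + 69)*(-17) = ((-2 - 2) + 69)*(-17) = (-4 + 69)*(-17) = 65*(-17) = -1105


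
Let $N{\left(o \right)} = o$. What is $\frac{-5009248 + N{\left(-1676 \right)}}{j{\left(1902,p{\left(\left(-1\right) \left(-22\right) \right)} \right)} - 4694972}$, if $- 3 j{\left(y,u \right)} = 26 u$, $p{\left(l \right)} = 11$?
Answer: $\frac{7516386}{7042601} \approx 1.0673$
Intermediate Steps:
$j{\left(y,u \right)} = - \frac{26 u}{3}$
$\frac{-5009248 + N{\left(-1676 \right)}}{j{\left(1902,p{\left(\left(-1\right) \left(-22\right) \right)} \right)} - 4694972} = \frac{-5009248 - 1676}{\left(- \frac{26}{3}\right) 11 - 4694972} = - \frac{5010924}{- \frac{286}{3} - 4694972} = - \frac{5010924}{- \frac{14085202}{3}} = \left(-5010924\right) \left(- \frac{3}{14085202}\right) = \frac{7516386}{7042601}$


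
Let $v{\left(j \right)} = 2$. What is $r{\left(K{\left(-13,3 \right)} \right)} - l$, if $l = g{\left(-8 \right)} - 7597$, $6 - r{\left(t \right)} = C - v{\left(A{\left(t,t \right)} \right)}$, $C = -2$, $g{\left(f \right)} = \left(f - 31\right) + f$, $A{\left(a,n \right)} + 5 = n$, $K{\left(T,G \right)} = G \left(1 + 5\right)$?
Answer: $7654$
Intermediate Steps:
$K{\left(T,G \right)} = 6 G$ ($K{\left(T,G \right)} = G 6 = 6 G$)
$A{\left(a,n \right)} = -5 + n$
$g{\left(f \right)} = -31 + 2 f$ ($g{\left(f \right)} = \left(-31 + f\right) + f = -31 + 2 f$)
$r{\left(t \right)} = 10$ ($r{\left(t \right)} = 6 - \left(-2 - 2\right) = 6 - -4 = 6 + 4 = 10$)
$l = -7644$ ($l = \left(-31 + 2 \left(-8\right)\right) - 7597 = \left(-31 - 16\right) - 7597 = -47 - 7597 = -7644$)
$r{\left(K{\left(-13,3 \right)} \right)} - l = 10 - -7644 = 10 + 7644 = 7654$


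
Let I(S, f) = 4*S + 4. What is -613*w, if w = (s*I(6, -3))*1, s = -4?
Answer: 68656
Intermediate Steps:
I(S, f) = 4 + 4*S
w = -112 (w = -4*(4 + 4*6)*1 = -4*(4 + 24)*1 = -4*28*1 = -112*1 = -112)
-613*w = -613*(-112) = 68656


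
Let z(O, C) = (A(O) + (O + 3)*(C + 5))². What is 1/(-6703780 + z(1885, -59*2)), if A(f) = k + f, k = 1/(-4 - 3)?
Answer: 49/2190705000576 ≈ 2.2367e-11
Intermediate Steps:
k = -⅐ (k = 1/(-7) = -⅐ ≈ -0.14286)
A(f) = -⅐ + f
z(O, C) = (-⅐ + O + (3 + O)*(5 + C))² (z(O, C) = ((-⅐ + O) + (O + 3)*(C + 5))² = ((-⅐ + O) + (3 + O)*(5 + C))² = (-⅐ + O + (3 + O)*(5 + C))²)
1/(-6703780 + z(1885, -59*2)) = 1/(-6703780 + (104 + 21*(-59*2) + 42*1885 + 7*(-59*2)*1885)²/49) = 1/(-6703780 + (104 + 21*(-118) + 79170 + 7*(-118)*1885)²/49) = 1/(-6703780 + (104 - 2478 + 79170 - 1557010)²/49) = 1/(-6703780 + (1/49)*(-1480214)²) = 1/(-6703780 + (1/49)*2191033485796) = 1/(-6703780 + 2191033485796/49) = 1/(2190705000576/49) = 49/2190705000576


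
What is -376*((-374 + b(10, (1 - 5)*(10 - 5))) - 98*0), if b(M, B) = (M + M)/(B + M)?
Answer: 141376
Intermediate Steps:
b(M, B) = 2*M/(B + M) (b(M, B) = (2*M)/(B + M) = 2*M/(B + M))
-376*((-374 + b(10, (1 - 5)*(10 - 5))) - 98*0) = -376*((-374 + 2*10/((1 - 5)*(10 - 5) + 10)) - 98*0) = -376*((-374 + 2*10/(-4*5 + 10)) - 1*0) = -376*((-374 + 2*10/(-20 + 10)) + 0) = -376*((-374 + 2*10/(-10)) + 0) = -376*((-374 + 2*10*(-⅒)) + 0) = -376*((-374 - 2) + 0) = -376*(-376 + 0) = -376*(-376) = 141376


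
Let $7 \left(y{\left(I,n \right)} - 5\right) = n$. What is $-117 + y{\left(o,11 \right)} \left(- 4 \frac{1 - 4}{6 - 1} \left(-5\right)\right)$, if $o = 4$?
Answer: $- \frac{1371}{7} \approx -195.86$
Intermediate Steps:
$y{\left(I,n \right)} = 5 + \frac{n}{7}$
$-117 + y{\left(o,11 \right)} \left(- 4 \frac{1 - 4}{6 - 1} \left(-5\right)\right) = -117 + \left(5 + \frac{1}{7} \cdot 11\right) \left(- 4 \frac{1 - 4}{6 - 1} \left(-5\right)\right) = -117 + \left(5 + \frac{11}{7}\right) \left(- 4 - \frac{3}{5} \left(-5\right)\right) = -117 + \frac{46 \left(- 4 \left(-3\right) \frac{1}{5} \left(-5\right)\right)}{7} = -117 + \frac{46 \left(- 4 \left(\left(- \frac{3}{5}\right) \left(-5\right)\right)\right)}{7} = -117 + \frac{46 \left(\left(-4\right) 3\right)}{7} = -117 + \frac{46}{7} \left(-12\right) = -117 - \frac{552}{7} = - \frac{1371}{7}$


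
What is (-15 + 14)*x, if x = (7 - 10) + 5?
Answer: -2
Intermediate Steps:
x = 2 (x = -3 + 5 = 2)
(-15 + 14)*x = (-15 + 14)*2 = -1*2 = -2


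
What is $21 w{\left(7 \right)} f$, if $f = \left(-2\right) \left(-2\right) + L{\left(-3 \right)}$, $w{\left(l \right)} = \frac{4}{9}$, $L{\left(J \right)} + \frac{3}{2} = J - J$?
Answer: $\frac{70}{3} \approx 23.333$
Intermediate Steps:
$L{\left(J \right)} = - \frac{3}{2}$ ($L{\left(J \right)} = - \frac{3}{2} + \left(J - J\right) = - \frac{3}{2} + 0 = - \frac{3}{2}$)
$w{\left(l \right)} = \frac{4}{9}$ ($w{\left(l \right)} = 4 \cdot \frac{1}{9} = \frac{4}{9}$)
$f = \frac{5}{2}$ ($f = \left(-2\right) \left(-2\right) - \frac{3}{2} = 4 - \frac{3}{2} = \frac{5}{2} \approx 2.5$)
$21 w{\left(7 \right)} f = 21 \cdot \frac{4}{9} \cdot \frac{5}{2} = \frac{28}{3} \cdot \frac{5}{2} = \frac{70}{3}$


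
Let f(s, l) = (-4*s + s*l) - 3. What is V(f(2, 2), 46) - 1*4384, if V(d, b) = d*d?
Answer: -4335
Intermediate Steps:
f(s, l) = -3 - 4*s + l*s (f(s, l) = (-4*s + l*s) - 3 = -3 - 4*s + l*s)
V(d, b) = d²
V(f(2, 2), 46) - 1*4384 = (-3 - 4*2 + 2*2)² - 1*4384 = (-3 - 8 + 4)² - 4384 = (-7)² - 4384 = 49 - 4384 = -4335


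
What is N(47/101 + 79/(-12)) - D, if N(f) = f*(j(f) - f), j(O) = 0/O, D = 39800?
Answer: -58518953425/1468944 ≈ -39837.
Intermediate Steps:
j(O) = 0
N(f) = -f² (N(f) = f*(0 - f) = f*(-f) = -f²)
N(47/101 + 79/(-12)) - D = -(47/101 + 79/(-12))² - 1*39800 = -(47*(1/101) + 79*(-1/12))² - 39800 = -(47/101 - 79/12)² - 39800 = -(-7415/1212)² - 39800 = -1*54982225/1468944 - 39800 = -54982225/1468944 - 39800 = -58518953425/1468944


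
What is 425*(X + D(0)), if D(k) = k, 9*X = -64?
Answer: -27200/9 ≈ -3022.2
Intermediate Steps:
X = -64/9 (X = (⅑)*(-64) = -64/9 ≈ -7.1111)
425*(X + D(0)) = 425*(-64/9 + 0) = 425*(-64/9) = -27200/9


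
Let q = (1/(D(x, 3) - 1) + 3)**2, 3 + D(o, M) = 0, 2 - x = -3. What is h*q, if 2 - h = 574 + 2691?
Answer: -394823/16 ≈ -24676.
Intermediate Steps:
x = 5 (x = 2 - 1*(-3) = 2 + 3 = 5)
h = -3263 (h = 2 - (574 + 2691) = 2 - 1*3265 = 2 - 3265 = -3263)
D(o, M) = -3 (D(o, M) = -3 + 0 = -3)
q = 121/16 (q = (1/(-3 - 1) + 3)**2 = (1/(-4) + 3)**2 = (-1/4 + 3)**2 = (11/4)**2 = 121/16 ≈ 7.5625)
h*q = -3263*121/16 = -394823/16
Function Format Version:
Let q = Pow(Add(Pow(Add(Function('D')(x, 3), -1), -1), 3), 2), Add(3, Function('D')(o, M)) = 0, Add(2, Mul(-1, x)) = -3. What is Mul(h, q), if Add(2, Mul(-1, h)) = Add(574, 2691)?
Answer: Rational(-394823, 16) ≈ -24676.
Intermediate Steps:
x = 5 (x = Add(2, Mul(-1, -3)) = Add(2, 3) = 5)
h = -3263 (h = Add(2, Mul(-1, Add(574, 2691))) = Add(2, Mul(-1, 3265)) = Add(2, -3265) = -3263)
Function('D')(o, M) = -3 (Function('D')(o, M) = Add(-3, 0) = -3)
q = Rational(121, 16) (q = Pow(Add(Pow(Add(-3, -1), -1), 3), 2) = Pow(Add(Pow(-4, -1), 3), 2) = Pow(Add(Rational(-1, 4), 3), 2) = Pow(Rational(11, 4), 2) = Rational(121, 16) ≈ 7.5625)
Mul(h, q) = Mul(-3263, Rational(121, 16)) = Rational(-394823, 16)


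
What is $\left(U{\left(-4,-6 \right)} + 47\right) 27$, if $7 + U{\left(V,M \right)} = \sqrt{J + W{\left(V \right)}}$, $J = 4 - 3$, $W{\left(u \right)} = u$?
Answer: $1080 + 27 i \sqrt{3} \approx 1080.0 + 46.765 i$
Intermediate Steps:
$J = 1$
$U{\left(V,M \right)} = -7 + \sqrt{1 + V}$
$\left(U{\left(-4,-6 \right)} + 47\right) 27 = \left(\left(-7 + \sqrt{1 - 4}\right) + 47\right) 27 = \left(\left(-7 + \sqrt{-3}\right) + 47\right) 27 = \left(\left(-7 + i \sqrt{3}\right) + 47\right) 27 = \left(40 + i \sqrt{3}\right) 27 = 1080 + 27 i \sqrt{3}$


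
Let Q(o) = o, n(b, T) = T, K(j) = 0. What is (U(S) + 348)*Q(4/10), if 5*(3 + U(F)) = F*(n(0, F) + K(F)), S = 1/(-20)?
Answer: 690001/5000 ≈ 138.00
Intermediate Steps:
S = -1/20 ≈ -0.050000
U(F) = -3 + F²/5 (U(F) = -3 + (F*(F + 0))/5 = -3 + (F*F)/5 = -3 + F²/5)
(U(S) + 348)*Q(4/10) = ((-3 + (-1/20)²/5) + 348)*(4/10) = ((-3 + (⅕)*(1/400)) + 348)*(4*(⅒)) = ((-3 + 1/2000) + 348)*(⅖) = (-5999/2000 + 348)*(⅖) = (690001/2000)*(⅖) = 690001/5000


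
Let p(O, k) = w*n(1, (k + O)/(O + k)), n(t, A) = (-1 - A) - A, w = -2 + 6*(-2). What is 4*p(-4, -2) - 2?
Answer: 166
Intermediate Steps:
w = -14 (w = -2 - 12 = -14)
n(t, A) = -1 - 2*A
p(O, k) = 42 (p(O, k) = -14*(-1 - 2*(k + O)/(O + k)) = -14*(-1 - 2*(O + k)/(O + k)) = -14*(-1 - 2*1) = -14*(-1 - 2) = -14*(-3) = 42)
4*p(-4, -2) - 2 = 4*42 - 2 = 168 - 2 = 166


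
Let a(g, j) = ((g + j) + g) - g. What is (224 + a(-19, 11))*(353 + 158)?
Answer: 110376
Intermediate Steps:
a(g, j) = g + j (a(g, j) = (j + 2*g) - g = g + j)
(224 + a(-19, 11))*(353 + 158) = (224 + (-19 + 11))*(353 + 158) = (224 - 8)*511 = 216*511 = 110376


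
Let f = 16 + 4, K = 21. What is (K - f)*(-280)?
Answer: -280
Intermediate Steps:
f = 20
(K - f)*(-280) = (21 - 1*20)*(-280) = (21 - 20)*(-280) = 1*(-280) = -280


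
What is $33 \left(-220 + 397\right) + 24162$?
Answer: $30003$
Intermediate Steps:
$33 \left(-220 + 397\right) + 24162 = 33 \cdot 177 + 24162 = 5841 + 24162 = 30003$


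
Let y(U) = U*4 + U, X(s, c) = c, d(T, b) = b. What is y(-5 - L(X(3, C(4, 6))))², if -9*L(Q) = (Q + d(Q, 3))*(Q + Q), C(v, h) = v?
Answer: 3025/81 ≈ 37.346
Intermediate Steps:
L(Q) = -2*Q*(3 + Q)/9 (L(Q) = -(Q + 3)*(Q + Q)/9 = -(3 + Q)*2*Q/9 = -2*Q*(3 + Q)/9)
y(U) = 5*U (y(U) = 4*U + U = 5*U)
y(-5 - L(X(3, C(4, 6))))² = (5*(-5 - (-2)*4*(3 + 4)/9))² = (5*(-5 - (-2)*4*7/9))² = (5*(-5 - 1*(-56/9)))² = (5*(-5 + 56/9))² = (5*(11/9))² = (55/9)² = 3025/81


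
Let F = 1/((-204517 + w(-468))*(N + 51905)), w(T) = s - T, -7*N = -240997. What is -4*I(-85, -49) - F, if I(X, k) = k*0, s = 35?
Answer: 7/123292188648 ≈ 5.6776e-11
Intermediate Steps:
N = 240997/7 (N = -⅐*(-240997) = 240997/7 ≈ 34428.)
I(X, k) = 0
w(T) = 35 - T
F = -7/123292188648 (F = 1/((-204517 + (35 - 1*(-468)))*(240997/7 + 51905)) = 1/((-204517 + (35 + 468))*(604332/7)) = 1/((-204517 + 503)*(604332/7)) = 1/(-204014*604332/7) = 1/(-123292188648/7) = -7/123292188648 ≈ -5.6776e-11)
-4*I(-85, -49) - F = -4*0 - 1*(-7/123292188648) = 0 + 7/123292188648 = 7/123292188648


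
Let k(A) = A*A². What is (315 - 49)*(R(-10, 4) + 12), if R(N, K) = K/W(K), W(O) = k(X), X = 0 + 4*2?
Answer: 204421/64 ≈ 3194.1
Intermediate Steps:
X = 8 (X = 0 + 8 = 8)
k(A) = A³
W(O) = 512 (W(O) = 8³ = 512)
R(N, K) = K/512
(315 - 49)*(R(-10, 4) + 12) = (315 - 49)*((1/512)*4 + 12) = 266*(1/128 + 12) = 266*(1537/128) = 204421/64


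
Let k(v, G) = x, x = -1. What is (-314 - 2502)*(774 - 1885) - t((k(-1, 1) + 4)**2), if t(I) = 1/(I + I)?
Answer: 56314367/18 ≈ 3.1286e+6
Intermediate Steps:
k(v, G) = -1
t(I) = 1/(2*I)
(-314 - 2502)*(774 - 1885) - t((k(-1, 1) + 4)**2) = (-314 - 2502)*(774 - 1885) - 1/(2*((-1 + 4)**2)) = -2816*(-1111) - 1/(2*(3**2)) = 3128576 - 1/(2*9) = 3128576 - 1*1/18 = 3128576 - 1/18 = 56314367/18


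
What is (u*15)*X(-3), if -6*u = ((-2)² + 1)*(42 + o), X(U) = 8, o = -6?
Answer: -3600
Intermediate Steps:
u = -30 (u = -((-2)² + 1)*(42 - 6)/6 = -(4 + 1)*36/6 = -5*36/6 = -⅙*180 = -30)
(u*15)*X(-3) = -30*15*8 = -450*8 = -3600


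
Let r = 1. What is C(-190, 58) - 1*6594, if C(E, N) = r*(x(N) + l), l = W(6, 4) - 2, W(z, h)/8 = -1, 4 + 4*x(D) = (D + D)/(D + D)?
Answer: -26419/4 ≈ -6604.8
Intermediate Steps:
x(D) = -¾ (x(D) = -1 + ((D + D)/(D + D))/4 = -1 + ((2*D)/((2*D)))/4 = -1 + ((2*D)*(1/(2*D)))/4 = -1 + (¼)*1 = -1 + ¼ = -¾)
W(z, h) = -8 (W(z, h) = 8*(-1) = -8)
l = -10 (l = -8 - 2 = -10)
C(E, N) = -43/4 (C(E, N) = 1*(-¾ - 10) = 1*(-43/4) = -43/4)
C(-190, 58) - 1*6594 = -43/4 - 1*6594 = -43/4 - 6594 = -26419/4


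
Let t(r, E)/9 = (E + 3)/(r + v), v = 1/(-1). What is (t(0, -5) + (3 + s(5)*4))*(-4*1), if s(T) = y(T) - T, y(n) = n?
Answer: -84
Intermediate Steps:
v = -1
t(r, E) = 9*(3 + E)/(-1 + r) (t(r, E) = 9*((E + 3)/(r - 1)) = 9*((3 + E)/(-1 + r)) = 9*(3 + E)/(-1 + r))
s(T) = 0 (s(T) = T - T = 0)
(t(0, -5) + (3 + s(5)*4))*(-4*1) = (9*(3 - 5)/(-1 + 0) + (3 + 0*4))*(-4*1) = (9*(-2)/(-1) + (3 + 0))*(-4) = (9*(-1)*(-2) + 3)*(-4) = (18 + 3)*(-4) = 21*(-4) = -84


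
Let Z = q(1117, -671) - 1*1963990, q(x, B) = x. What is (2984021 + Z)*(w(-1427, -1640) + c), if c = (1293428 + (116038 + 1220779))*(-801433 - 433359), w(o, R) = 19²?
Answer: -3316490074047843492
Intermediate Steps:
w(o, R) = 361
c = -3247805484040 (c = (1293428 + 1336817)*(-1234792) = 2630245*(-1234792) = -3247805484040)
Z = -1962873 (Z = 1117 - 1*1963990 = 1117 - 1963990 = -1962873)
(2984021 + Z)*(w(-1427, -1640) + c) = (2984021 - 1962873)*(361 - 3247805484040) = 1021148*(-3247805483679) = -3316490074047843492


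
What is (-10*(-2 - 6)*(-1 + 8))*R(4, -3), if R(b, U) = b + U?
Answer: 560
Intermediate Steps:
R(b, U) = U + b
(-10*(-2 - 6)*(-1 + 8))*R(4, -3) = (-10*(-2 - 6)*(-1 + 8))*(-3 + 4) = -(-80)*7*1 = -10*(-56)*1 = 560*1 = 560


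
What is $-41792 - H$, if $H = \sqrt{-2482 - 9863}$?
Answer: $-41792 - i \sqrt{12345} \approx -41792.0 - 111.11 i$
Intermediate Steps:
$H = i \sqrt{12345}$ ($H = \sqrt{-12345} = i \sqrt{12345} \approx 111.11 i$)
$-41792 - H = -41792 - i \sqrt{12345}$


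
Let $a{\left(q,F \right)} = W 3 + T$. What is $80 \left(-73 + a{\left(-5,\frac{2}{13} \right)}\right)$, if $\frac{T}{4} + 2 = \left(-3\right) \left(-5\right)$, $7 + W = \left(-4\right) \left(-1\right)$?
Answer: $-2400$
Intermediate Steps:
$W = -3$ ($W = -7 - -4 = -7 + 4 = -3$)
$T = 52$ ($T = -8 + 4 \left(\left(-3\right) \left(-5\right)\right) = -8 + 4 \cdot 15 = -8 + 60 = 52$)
$a{\left(q,F \right)} = 43$ ($a{\left(q,F \right)} = \left(-3\right) 3 + 52 = -9 + 52 = 43$)
$80 \left(-73 + a{\left(-5,\frac{2}{13} \right)}\right) = 80 \left(-73 + 43\right) = 80 \left(-30\right) = -2400$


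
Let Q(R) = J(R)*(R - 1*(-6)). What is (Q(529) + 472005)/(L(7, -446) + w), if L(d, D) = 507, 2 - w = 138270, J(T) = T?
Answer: -755020/137761 ≈ -5.4807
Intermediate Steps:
w = -138268 (w = 2 - 1*138270 = 2 - 138270 = -138268)
Q(R) = R*(6 + R) (Q(R) = R*(R - 1*(-6)) = R*(R + 6) = R*(6 + R))
(Q(529) + 472005)/(L(7, -446) + w) = (529*(6 + 529) + 472005)/(507 - 138268) = (529*535 + 472005)/(-137761) = (283015 + 472005)*(-1/137761) = 755020*(-1/137761) = -755020/137761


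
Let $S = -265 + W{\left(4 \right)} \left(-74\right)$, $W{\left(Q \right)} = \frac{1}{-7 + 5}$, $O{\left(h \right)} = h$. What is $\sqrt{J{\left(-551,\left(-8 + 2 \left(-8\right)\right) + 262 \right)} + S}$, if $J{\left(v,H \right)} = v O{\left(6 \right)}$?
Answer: $i \sqrt{3534} \approx 59.447 i$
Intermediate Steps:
$W{\left(Q \right)} = - \frac{1}{2}$ ($W{\left(Q \right)} = \frac{1}{-2} = - \frac{1}{2}$)
$J{\left(v,H \right)} = 6 v$ ($J{\left(v,H \right)} = v 6 = 6 v$)
$S = -228$ ($S = -265 - -37 = -265 + 37 = -228$)
$\sqrt{J{\left(-551,\left(-8 + 2 \left(-8\right)\right) + 262 \right)} + S} = \sqrt{6 \left(-551\right) - 228} = \sqrt{-3306 - 228} = \sqrt{-3534} = i \sqrt{3534}$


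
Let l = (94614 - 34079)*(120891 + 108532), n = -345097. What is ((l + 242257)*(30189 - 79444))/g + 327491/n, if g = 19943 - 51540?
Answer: 12424787879490110997/573896311 ≈ 2.1650e+10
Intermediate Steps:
g = -31597
l = 13888121305 (l = 60535*229423 = 13888121305)
((l + 242257)*(30189 - 79444))/g + 327491/n = ((13888121305 + 242257)*(30189 - 79444))/(-31597) + 327491/(-345097) = (13888363562*(-49255))*(-1/31597) + 327491*(-1/345097) = -684071347246310*(-1/31597) - 327491/345097 = 684071347246310/31597 - 327491/345097 = 12424787879490110997/573896311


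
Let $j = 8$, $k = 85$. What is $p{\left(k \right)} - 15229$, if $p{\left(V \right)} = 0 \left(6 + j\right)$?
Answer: $-15229$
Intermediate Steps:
$p{\left(V \right)} = 0$ ($p{\left(V \right)} = 0 \left(6 + 8\right) = 0 \cdot 14 = 0$)
$p{\left(k \right)} - 15229 = 0 - 15229 = -15229$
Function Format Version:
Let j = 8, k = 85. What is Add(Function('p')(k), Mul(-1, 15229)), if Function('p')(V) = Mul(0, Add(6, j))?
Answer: -15229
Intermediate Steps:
Function('p')(V) = 0 (Function('p')(V) = Mul(0, Add(6, 8)) = Mul(0, 14) = 0)
Add(Function('p')(k), Mul(-1, 15229)) = Add(0, Mul(-1, 15229)) = Add(0, -15229) = -15229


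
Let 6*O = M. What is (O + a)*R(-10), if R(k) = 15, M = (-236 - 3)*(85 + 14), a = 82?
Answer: -115845/2 ≈ -57923.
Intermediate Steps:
M = -23661 (M = -239*99 = -23661)
O = -7887/2 (O = (⅙)*(-23661) = -7887/2 ≈ -3943.5)
(O + a)*R(-10) = (-7887/2 + 82)*15 = -7723/2*15 = -115845/2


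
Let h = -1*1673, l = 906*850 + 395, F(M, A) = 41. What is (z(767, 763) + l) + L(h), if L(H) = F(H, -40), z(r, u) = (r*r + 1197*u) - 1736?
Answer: 2270400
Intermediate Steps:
z(r, u) = -1736 + r² + 1197*u (z(r, u) = (r² + 1197*u) - 1736 = -1736 + r² + 1197*u)
l = 770495 (l = 770100 + 395 = 770495)
h = -1673
L(H) = 41
(z(767, 763) + l) + L(h) = ((-1736 + 767² + 1197*763) + 770495) + 41 = ((-1736 + 588289 + 913311) + 770495) + 41 = (1499864 + 770495) + 41 = 2270359 + 41 = 2270400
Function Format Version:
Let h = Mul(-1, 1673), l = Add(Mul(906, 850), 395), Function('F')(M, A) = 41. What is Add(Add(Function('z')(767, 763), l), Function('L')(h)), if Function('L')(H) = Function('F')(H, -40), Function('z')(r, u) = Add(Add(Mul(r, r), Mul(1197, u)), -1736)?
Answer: 2270400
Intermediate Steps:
Function('z')(r, u) = Add(-1736, Pow(r, 2), Mul(1197, u)) (Function('z')(r, u) = Add(Add(Pow(r, 2), Mul(1197, u)), -1736) = Add(-1736, Pow(r, 2), Mul(1197, u)))
l = 770495 (l = Add(770100, 395) = 770495)
h = -1673
Function('L')(H) = 41
Add(Add(Function('z')(767, 763), l), Function('L')(h)) = Add(Add(Add(-1736, Pow(767, 2), Mul(1197, 763)), 770495), 41) = Add(Add(Add(-1736, 588289, 913311), 770495), 41) = Add(Add(1499864, 770495), 41) = Add(2270359, 41) = 2270400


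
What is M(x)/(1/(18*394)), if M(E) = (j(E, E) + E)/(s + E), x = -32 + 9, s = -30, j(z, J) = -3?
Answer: 184392/53 ≈ 3479.1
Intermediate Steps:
x = -23
M(E) = (-3 + E)/(-30 + E)
M(x)/(1/(18*394)) = ((-3 - 23)/(-30 - 23))/(1/(18*394)) = (-26/(-53))/(1/7092) = (-1/53*(-26))/(1/7092) = (26/53)*7092 = 184392/53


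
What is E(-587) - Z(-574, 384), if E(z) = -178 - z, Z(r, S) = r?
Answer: 983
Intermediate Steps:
E(-587) - Z(-574, 384) = (-178 - 1*(-587)) - 1*(-574) = (-178 + 587) + 574 = 409 + 574 = 983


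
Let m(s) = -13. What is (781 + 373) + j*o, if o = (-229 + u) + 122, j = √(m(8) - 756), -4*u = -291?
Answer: 1154 - 137*I*√769/4 ≈ 1154.0 - 949.78*I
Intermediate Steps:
u = 291/4 (u = -¼*(-291) = 291/4 ≈ 72.750)
j = I*√769 (j = √(-13 - 756) = √(-769) = I*√769 ≈ 27.731*I)
o = -137/4 (o = (-229 + 291/4) + 122 = -625/4 + 122 = -137/4 ≈ -34.250)
(781 + 373) + j*o = (781 + 373) + (I*√769)*(-137/4) = 1154 - 137*I*√769/4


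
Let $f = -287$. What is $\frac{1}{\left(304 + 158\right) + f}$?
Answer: $\frac{1}{175} \approx 0.0057143$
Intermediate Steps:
$\frac{1}{\left(304 + 158\right) + f} = \frac{1}{\left(304 + 158\right) - 287} = \frac{1}{462 - 287} = \frac{1}{175}$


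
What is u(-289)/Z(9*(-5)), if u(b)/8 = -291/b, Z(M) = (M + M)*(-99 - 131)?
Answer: 194/498525 ≈ 0.00038915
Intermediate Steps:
Z(M) = -460*M (Z(M) = (2*M)*(-230) = -460*M)
u(b) = -2328/b (u(b) = 8*(-291/b) = -2328/b)
u(-289)/Z(9*(-5)) = (-2328/(-289))/((-4140*(-5))) = (-2328*(-1/289))/((-460*(-45))) = (2328/289)/20700 = (2328/289)*(1/20700) = 194/498525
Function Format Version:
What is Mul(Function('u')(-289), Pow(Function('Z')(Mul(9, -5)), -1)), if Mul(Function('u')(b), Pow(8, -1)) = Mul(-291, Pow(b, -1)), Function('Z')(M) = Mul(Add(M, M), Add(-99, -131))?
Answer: Rational(194, 498525) ≈ 0.00038915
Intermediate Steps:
Function('Z')(M) = Mul(-460, M) (Function('Z')(M) = Mul(Mul(2, M), -230) = Mul(-460, M))
Function('u')(b) = Mul(-2328, Pow(b, -1)) (Function('u')(b) = Mul(8, Mul(-291, Pow(b, -1))) = Mul(-2328, Pow(b, -1)))
Mul(Function('u')(-289), Pow(Function('Z')(Mul(9, -5)), -1)) = Mul(Mul(-2328, Pow(-289, -1)), Pow(Mul(-460, Mul(9, -5)), -1)) = Mul(Mul(-2328, Rational(-1, 289)), Pow(Mul(-460, -45), -1)) = Mul(Rational(2328, 289), Pow(20700, -1)) = Mul(Rational(2328, 289), Rational(1, 20700)) = Rational(194, 498525)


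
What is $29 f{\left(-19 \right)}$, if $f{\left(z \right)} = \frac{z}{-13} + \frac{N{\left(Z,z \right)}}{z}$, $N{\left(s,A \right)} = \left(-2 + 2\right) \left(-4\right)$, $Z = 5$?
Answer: $\frac{551}{13} \approx 42.385$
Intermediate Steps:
$N{\left(s,A \right)} = 0$ ($N{\left(s,A \right)} = 0 \left(-4\right) = 0$)
$f{\left(z \right)} = - \frac{z}{13}$ ($f{\left(z \right)} = \frac{z}{-13} + \frac{0}{z} = z \left(- \frac{1}{13}\right) + 0 = - \frac{z}{13} + 0 = - \frac{z}{13}$)
$29 f{\left(-19 \right)} = 29 \left(\left(- \frac{1}{13}\right) \left(-19\right)\right) = 29 \cdot \frac{19}{13} = \frac{551}{13}$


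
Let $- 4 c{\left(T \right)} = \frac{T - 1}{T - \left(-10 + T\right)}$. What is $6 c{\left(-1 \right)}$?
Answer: $\frac{3}{10} \approx 0.3$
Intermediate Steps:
$c{\left(T \right)} = \frac{1}{40} - \frac{T}{40}$ ($c{\left(T \right)} = - \frac{\left(T - 1\right) \frac{1}{T - \left(-10 + T\right)}}{4} = - \frac{\left(-1 + T\right) \frac{1}{10}}{4} = - \frac{- \frac{1}{10} + \frac{T}{10}}{4} = \frac{1}{40} - \frac{T}{40}$)
$6 c{\left(-1 \right)} = 6 \left(\frac{1}{40} - - \frac{1}{40}\right) = 6 \left(\frac{1}{40} + \frac{1}{40}\right) = 6 \cdot \frac{1}{20} = \frac{3}{10}$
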